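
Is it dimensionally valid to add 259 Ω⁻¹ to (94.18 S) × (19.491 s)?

No

Dimensions:
  259 Ω⁻¹:  Ω⁻¹ = (V·A⁻¹)⁻¹ = kg⁻¹·m⁻²·s³·A²
  (94.18 S) × (19.491 s):  [kg⁻¹·m⁻²·s³·A²] · [s] = kg⁻¹·m⁻²·s⁴·A²
kg⁻¹·m⁻²·s³·A² ≠ kg⁻¹·m⁻²·s⁴·A², so they cannot be added.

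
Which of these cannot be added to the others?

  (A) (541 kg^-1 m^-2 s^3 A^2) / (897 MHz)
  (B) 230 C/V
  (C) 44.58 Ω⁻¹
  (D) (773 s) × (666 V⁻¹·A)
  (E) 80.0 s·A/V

(C)

In SI base units:
  (A) [kg⁻¹·m⁻²·s³·A²] / [s⁻¹] = kg⁻¹·m⁻²·s⁴·A²
  (B) C·V⁻¹ = s·A·(J·C⁻¹)⁻¹ = kg⁻¹·m⁻²·s⁴·A²
  (C) Ω⁻¹ = (V·A⁻¹)⁻¹ = kg⁻¹·m⁻²·s³·A²
  (D) [s] · [kg⁻¹·m⁻²·s³·A²] = kg⁻¹·m⁻²·s⁴·A²
  (E) A·s·V⁻¹ = A·s·(J·C⁻¹)⁻¹ = kg⁻¹·m⁻²·s⁴·A²
All reduce to kg⁻¹·m⁻²·s⁴·A² except (C), which is kg⁻¹·m⁻²·s³·A².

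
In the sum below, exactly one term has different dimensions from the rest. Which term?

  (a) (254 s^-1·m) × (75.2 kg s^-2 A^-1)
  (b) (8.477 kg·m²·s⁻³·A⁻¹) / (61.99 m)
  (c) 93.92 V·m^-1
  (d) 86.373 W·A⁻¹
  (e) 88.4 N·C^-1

(d)

In SI base units:
  (a) [m·s⁻¹] · [kg·s⁻²·A⁻¹] = kg·m·s⁻³·A⁻¹
  (b) [kg·m²·s⁻³·A⁻¹] / [m] = kg·m·s⁻³·A⁻¹
  (c) V·m⁻¹ = J·C⁻¹·m⁻¹ = kg·m·s⁻³·A⁻¹
  (d) W·A⁻¹ = J·s⁻¹·A⁻¹ = kg·m²·s⁻³·A⁻¹
  (e) N·C⁻¹ = kg·m·s⁻²·(s·A)⁻¹ = kg·m·s⁻³·A⁻¹
All reduce to kg·m·s⁻³·A⁻¹ except (d), which is kg·m²·s⁻³·A⁻¹.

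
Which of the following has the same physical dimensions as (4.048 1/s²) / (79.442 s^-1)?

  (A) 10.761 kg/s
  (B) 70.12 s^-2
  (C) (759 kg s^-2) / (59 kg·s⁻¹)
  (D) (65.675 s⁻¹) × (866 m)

Reference: [s⁻²] / [s⁻¹] = s⁻¹.
Each option:
  (A) kg·s⁻¹
  (B) s⁻²
  (C) [kg·s⁻²] / [kg·s⁻¹] = s⁻¹  ← same
  (D) [s⁻¹] · [m] = m·s⁻¹
Only (C) matches s⁻¹.

(C)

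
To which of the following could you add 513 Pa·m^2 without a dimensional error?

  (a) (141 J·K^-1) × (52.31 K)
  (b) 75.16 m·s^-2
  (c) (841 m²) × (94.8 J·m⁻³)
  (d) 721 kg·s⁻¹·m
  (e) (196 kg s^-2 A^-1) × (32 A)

(c)

Reference: Pa·m² = N·m⁻²·m² = kg·m·s⁻².
Each option:
  (a) [kg·m²·s⁻²·K⁻¹] · [K] = kg·m²·s⁻²
  (b) m·s⁻²
  (c) [m²] · [kg·m⁻¹·s⁻²] = kg·m·s⁻²  ← same
  (d) kg·m·s⁻¹
  (e) [kg·s⁻²·A⁻¹] · [A] = kg·s⁻²
Only (c) matches kg·m·s⁻².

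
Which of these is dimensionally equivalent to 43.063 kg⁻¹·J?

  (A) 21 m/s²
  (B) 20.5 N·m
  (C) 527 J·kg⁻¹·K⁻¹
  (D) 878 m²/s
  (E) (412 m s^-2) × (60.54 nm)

(E)

Reference: J·kg⁻¹ = N·m·kg⁻¹ = m²·s⁻².
Each option:
  (A) m·s⁻²
  (B) N·m = kg·m·s⁻²·m = kg·m²·s⁻²
  (C) J·kg⁻¹·K⁻¹ = N·m·kg⁻¹·K⁻¹ = m²·s⁻²·K⁻¹
  (D) m²·s⁻¹
  (E) [m·s⁻²] · [m] = m²·s⁻²  ← same
Only (E) matches m²·s⁻².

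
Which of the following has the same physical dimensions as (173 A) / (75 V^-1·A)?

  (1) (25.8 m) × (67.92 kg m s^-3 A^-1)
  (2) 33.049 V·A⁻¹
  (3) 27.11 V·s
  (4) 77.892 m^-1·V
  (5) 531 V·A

Reference: [A] / [kg⁻¹·m⁻²·s³·A²] = kg·m²·s⁻³·A⁻¹.
Each option:
  (1) [m] · [kg·m·s⁻³·A⁻¹] = kg·m²·s⁻³·A⁻¹  ← same
  (2) V·A⁻¹ = J·C⁻¹·A⁻¹ = kg·m²·s⁻³·A⁻²
  (3) V·s = J·C⁻¹·s = kg·m²·s⁻²·A⁻¹
  (4) V·m⁻¹ = J·C⁻¹·m⁻¹ = kg·m·s⁻³·A⁻¹
  (5) V·A = J·C⁻¹·A = kg·m²·s⁻³
Only (1) matches kg·m²·s⁻³·A⁻¹.

(1)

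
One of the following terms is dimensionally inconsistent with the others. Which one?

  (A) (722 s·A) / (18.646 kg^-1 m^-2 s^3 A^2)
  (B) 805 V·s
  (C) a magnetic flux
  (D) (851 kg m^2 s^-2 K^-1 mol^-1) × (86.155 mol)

In SI base units:
  (A) [s·A] / [kg⁻¹·m⁻²·s³·A²] = kg·m²·s⁻²·A⁻¹
  (B) V·s = J·C⁻¹·s = kg·m²·s⁻²·A⁻¹
  (C) [magnetic flux] = kg·m²·s⁻²·A⁻¹
  (D) [kg·m²·s⁻²·K⁻¹·mol⁻¹] · [mol] = kg·m²·s⁻²·K⁻¹
All reduce to kg·m²·s⁻²·A⁻¹ except (D), which is kg·m²·s⁻²·K⁻¹.

(D)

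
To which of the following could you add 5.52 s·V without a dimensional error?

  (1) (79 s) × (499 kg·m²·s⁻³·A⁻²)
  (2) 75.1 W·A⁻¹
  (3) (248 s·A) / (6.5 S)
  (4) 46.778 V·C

Reference: V·s = J·C⁻¹·s = kg·m²·s⁻²·A⁻¹.
Each option:
  (1) [s] · [kg·m²·s⁻³·A⁻²] = kg·m²·s⁻²·A⁻²
  (2) W·A⁻¹ = J·s⁻¹·A⁻¹ = kg·m²·s⁻³·A⁻¹
  (3) [s·A] / [kg⁻¹·m⁻²·s³·A²] = kg·m²·s⁻²·A⁻¹  ← same
  (4) C·V = s·A·J·C⁻¹ = kg·m²·s⁻²
Only (3) matches kg·m²·s⁻²·A⁻¹.

(3)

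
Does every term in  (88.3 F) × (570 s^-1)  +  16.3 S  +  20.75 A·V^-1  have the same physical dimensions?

Work out the base dimensions of each:
  (88.3 F) × (570 s^-1):  [kg⁻¹·m⁻²·s⁴·A²] · [s⁻¹] = kg⁻¹·m⁻²·s³·A²
  16.3 S:  S = Ω⁻¹ = kg⁻¹·m⁻²·s³·A²
  20.75 A·V^-1:  A·V⁻¹ = A·(J·C⁻¹)⁻¹ = kg⁻¹·m⁻²·s³·A²
Every term reduces to kg⁻¹·m⁻²·s³·A².

Yes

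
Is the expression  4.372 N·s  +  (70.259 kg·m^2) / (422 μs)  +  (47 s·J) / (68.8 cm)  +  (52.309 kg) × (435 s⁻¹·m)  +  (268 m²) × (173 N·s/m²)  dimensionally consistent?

In SI base units:
  4.372 N·s:  N·s = kg·m·s⁻²·s = kg·m·s⁻¹
  (70.259 kg·m^2) / (422 μs):  [kg·m²] / [s] = kg·m²·s⁻¹
  (47 s·J) / (68.8 cm):  [kg·m²·s⁻¹] / [m] = kg·m·s⁻¹
  (52.309 kg) × (435 s⁻¹·m):  [kg] · [m·s⁻¹] = kg·m·s⁻¹
  (268 m²) × (173 N·s/m²):  [m²] · [kg·m⁻¹·s⁻¹] = kg·m·s⁻¹
The terms do not share a single dimension (kg·m²·s⁻¹ vs kg·m·s⁻¹).

No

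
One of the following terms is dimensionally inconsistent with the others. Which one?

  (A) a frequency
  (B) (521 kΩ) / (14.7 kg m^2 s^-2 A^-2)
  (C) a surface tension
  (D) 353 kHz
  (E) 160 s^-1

(C)

Expand each in SI base units:
  (A) [frequency] = s⁻¹
  (B) [kg·m²·s⁻³·A⁻²] / [kg·m²·s⁻²·A⁻²] = s⁻¹
  (C) [surface tension] = kg·s⁻²
  (D) Hz = s⁻¹
  (E) s⁻¹
All reduce to s⁻¹ except (C), which is kg·s⁻².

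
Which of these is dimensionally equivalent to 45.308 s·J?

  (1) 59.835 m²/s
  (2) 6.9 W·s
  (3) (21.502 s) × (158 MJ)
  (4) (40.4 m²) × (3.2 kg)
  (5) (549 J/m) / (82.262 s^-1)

(3)

Reference: J·s = N·m·s = kg·m²·s⁻¹.
Each option:
  (1) m²·s⁻¹
  (2) W·s = J·s⁻¹·s = kg·m²·s⁻²
  (3) [s] · [kg·m²·s⁻²] = kg·m²·s⁻¹  ← same
  (4) [m²] · [kg] = kg·m²
  (5) [kg·m·s⁻²] / [s⁻¹] = kg·m·s⁻¹
Only (3) matches kg·m²·s⁻¹.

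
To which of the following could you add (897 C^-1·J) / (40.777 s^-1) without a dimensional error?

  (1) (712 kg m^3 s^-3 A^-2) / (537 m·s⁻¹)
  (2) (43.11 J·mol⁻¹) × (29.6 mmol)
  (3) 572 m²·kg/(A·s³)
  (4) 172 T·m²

(4)

Reference: [kg·m²·s⁻³·A⁻¹] / [s⁻¹] = kg·m²·s⁻²·A⁻¹.
Each option:
  (1) [kg·m³·s⁻³·A⁻²] / [m·s⁻¹] = kg·m²·s⁻²·A⁻²
  (2) [kg·m²·s⁻²·mol⁻¹] · [mol] = kg·m²·s⁻²
  (3) kg·m²·s⁻³·A⁻¹
  (4) T·m² = Wb·m⁻²·m² = kg·m²·s⁻²·A⁻¹  ← same
Only (4) matches kg·m²·s⁻²·A⁻¹.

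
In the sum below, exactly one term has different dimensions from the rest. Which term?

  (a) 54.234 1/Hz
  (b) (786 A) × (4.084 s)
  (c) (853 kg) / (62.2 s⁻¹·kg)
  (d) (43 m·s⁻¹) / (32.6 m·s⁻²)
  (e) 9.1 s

(b)

Dimensions:
  (a) Hz⁻¹ = (s⁻¹)⁻¹ = s
  (b) [A] · [s] = s·A
  (c) [kg] / [kg·s⁻¹] = s
  (d) [m·s⁻¹] / [m·s⁻²] = s
  (e) s
All reduce to s except (b), which is s·A.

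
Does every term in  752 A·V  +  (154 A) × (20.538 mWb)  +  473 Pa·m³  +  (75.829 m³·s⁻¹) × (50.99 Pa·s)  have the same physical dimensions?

Work out the base dimensions of each:
  752 A·V:  V·A = J·C⁻¹·A = kg·m²·s⁻³
  (154 A) × (20.538 mWb):  [A] · [kg·m²·s⁻²·A⁻¹] = kg·m²·s⁻²
  473 Pa·m³:  Pa·m³ = N·m⁻²·m³ = kg·m²·s⁻²
  (75.829 m³·s⁻¹) × (50.99 Pa·s):  [m³·s⁻¹] · [kg·m⁻¹·s⁻¹] = kg·m²·s⁻²
The terms do not share a single dimension (kg·m²·s⁻² vs kg·m²·s⁻³).

No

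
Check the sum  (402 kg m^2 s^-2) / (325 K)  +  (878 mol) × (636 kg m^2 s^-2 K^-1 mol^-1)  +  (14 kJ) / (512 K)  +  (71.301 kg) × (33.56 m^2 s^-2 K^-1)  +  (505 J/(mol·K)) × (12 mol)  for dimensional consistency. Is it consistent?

Work out the base dimensions of each:
  (402 kg m^2 s^-2) / (325 K):  [kg·m²·s⁻²] / [K] = kg·m²·s⁻²·K⁻¹
  (878 mol) × (636 kg m^2 s^-2 K^-1 mol^-1):  [mol] · [kg·m²·s⁻²·K⁻¹·mol⁻¹] = kg·m²·s⁻²·K⁻¹
  (14 kJ) / (512 K):  [kg·m²·s⁻²] / [K] = kg·m²·s⁻²·K⁻¹
  (71.301 kg) × (33.56 m^2 s^-2 K^-1):  [kg] · [m²·s⁻²·K⁻¹] = kg·m²·s⁻²·K⁻¹
  (505 J/(mol·K)) × (12 mol):  [kg·m²·s⁻²·K⁻¹·mol⁻¹] · [mol] = kg·m²·s⁻²·K⁻¹
Every term reduces to kg·m²·s⁻²·K⁻¹.

Yes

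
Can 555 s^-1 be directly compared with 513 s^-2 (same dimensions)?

No

In SI base units:
  555 s^-1:  s⁻¹
  513 s^-2:  s⁻²
s⁻¹ ≠ s⁻², so they cannot be added.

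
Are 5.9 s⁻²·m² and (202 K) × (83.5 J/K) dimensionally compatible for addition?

Expand each in SI base units:
  5.9 s⁻²·m²:  m²·s⁻²
  (202 K) × (83.5 J/K):  [K] · [kg·m²·s⁻²·K⁻¹] = kg·m²·s⁻²
m²·s⁻² ≠ kg·m²·s⁻², so they cannot be added.

No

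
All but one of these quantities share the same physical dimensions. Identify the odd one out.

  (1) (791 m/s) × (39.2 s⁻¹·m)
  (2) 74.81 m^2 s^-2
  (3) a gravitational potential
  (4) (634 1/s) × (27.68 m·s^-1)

Expand each in SI base units:
  (1) [m·s⁻¹] · [m·s⁻¹] = m²·s⁻²
  (2) m²·s⁻²
  (3) [gravitational potential] = m²·s⁻²
  (4) [s⁻¹] · [m·s⁻¹] = m·s⁻²
All reduce to m²·s⁻² except (4), which is m·s⁻².

(4)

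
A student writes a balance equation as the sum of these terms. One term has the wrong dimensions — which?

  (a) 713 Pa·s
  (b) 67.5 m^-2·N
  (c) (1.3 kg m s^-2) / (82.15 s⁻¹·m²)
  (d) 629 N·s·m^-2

(b)

Dimensions:
  (a) Pa·s = N·m⁻²·s = kg·m⁻¹·s⁻¹
  (b) N·m⁻² = kg·m·s⁻²·m⁻² = kg·m⁻¹·s⁻²
  (c) [kg·m·s⁻²] / [m²·s⁻¹] = kg·m⁻¹·s⁻¹
  (d) N·s·m⁻² = kg·m·s⁻²·s·m⁻² = kg·m⁻¹·s⁻¹
All reduce to kg·m⁻¹·s⁻¹ except (b), which is kg·m⁻¹·s⁻².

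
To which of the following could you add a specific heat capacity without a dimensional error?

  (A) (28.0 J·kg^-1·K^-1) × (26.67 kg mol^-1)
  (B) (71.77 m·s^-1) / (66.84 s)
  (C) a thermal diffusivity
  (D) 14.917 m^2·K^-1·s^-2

(D)

Reference: [specific heat capacity] = m²·s⁻²·K⁻¹.
Each option:
  (A) [m²·s⁻²·K⁻¹] · [kg·mol⁻¹] = kg·m²·s⁻²·K⁻¹·mol⁻¹
  (B) [m·s⁻¹] / [s] = m·s⁻²
  (C) [thermal diffusivity] = m²·s⁻¹
  (D) m²·s⁻²·K⁻¹  ← same
Only (D) matches m²·s⁻²·K⁻¹.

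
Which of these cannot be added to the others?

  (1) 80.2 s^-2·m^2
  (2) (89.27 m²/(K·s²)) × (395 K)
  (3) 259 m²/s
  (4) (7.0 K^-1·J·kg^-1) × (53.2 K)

(3)

In SI base units:
  (1) m²·s⁻²
  (2) [m²·s⁻²·K⁻¹] · [K] = m²·s⁻²
  (3) m²·s⁻¹
  (4) [m²·s⁻²·K⁻¹] · [K] = m²·s⁻²
All reduce to m²·s⁻² except (3), which is m²·s⁻¹.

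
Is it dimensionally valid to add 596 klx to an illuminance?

In SI base units:
  596 klx:  lx = lm·m⁻² = m⁻²·cd
  an illuminance:  [illuminance] = m⁻²·cd
Both are m⁻²·cd, so they have the same dimensions and can be added.

Yes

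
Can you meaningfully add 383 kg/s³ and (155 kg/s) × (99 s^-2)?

Yes

Reduce each to base SI dimensions:
  383 kg/s³:  kg·s⁻³
  (155 kg/s) × (99 s^-2):  [kg·s⁻¹] · [s⁻²] = kg·s⁻³
Both are kg·s⁻³, so they have the same dimensions and can be added.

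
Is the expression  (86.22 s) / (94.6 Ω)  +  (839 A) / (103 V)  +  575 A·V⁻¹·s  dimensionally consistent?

Reduce each to base SI dimensions:
  (86.22 s) / (94.6 Ω):  [s] / [kg·m²·s⁻³·A⁻²] = kg⁻¹·m⁻²·s⁴·A²
  (839 A) / (103 V):  [A] / [kg·m²·s⁻³·A⁻¹] = kg⁻¹·m⁻²·s³·A²
  575 A·V⁻¹·s:  A·s·V⁻¹ = A·s·(J·C⁻¹)⁻¹ = kg⁻¹·m⁻²·s⁴·A²
The terms do not share a single dimension (kg⁻¹·m⁻²·s³·A² vs kg⁻¹·m⁻²·s⁴·A²).

No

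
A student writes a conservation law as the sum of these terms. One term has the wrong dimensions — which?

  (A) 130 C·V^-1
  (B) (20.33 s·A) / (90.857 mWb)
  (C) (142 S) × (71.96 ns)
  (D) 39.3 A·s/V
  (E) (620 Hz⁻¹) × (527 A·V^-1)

Expand each in SI base units:
  (A) C·V⁻¹ = s·A·(J·C⁻¹)⁻¹ = kg⁻¹·m⁻²·s⁴·A²
  (B) [s·A] / [kg·m²·s⁻²·A⁻¹] = kg⁻¹·m⁻²·s³·A²
  (C) [kg⁻¹·m⁻²·s³·A²] · [s] = kg⁻¹·m⁻²·s⁴·A²
  (D) A·s·V⁻¹ = A·s·(J·C⁻¹)⁻¹ = kg⁻¹·m⁻²·s⁴·A²
  (E) [s] · [kg⁻¹·m⁻²·s³·A²] = kg⁻¹·m⁻²·s⁴·A²
All reduce to kg⁻¹·m⁻²·s⁴·A² except (B), which is kg⁻¹·m⁻²·s³·A².

(B)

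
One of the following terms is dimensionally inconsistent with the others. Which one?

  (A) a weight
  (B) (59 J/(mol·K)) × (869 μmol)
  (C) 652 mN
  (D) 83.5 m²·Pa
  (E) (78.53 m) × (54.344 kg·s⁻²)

Work out the base dimensions of each:
  (A) [weight] = kg·m·s⁻²
  (B) [kg·m²·s⁻²·K⁻¹·mol⁻¹] · [mol] = kg·m²·s⁻²·K⁻¹
  (C) N = kg·m·s⁻²
  (D) Pa·m² = N·m⁻²·m² = kg·m·s⁻²
  (E) [m] · [kg·s⁻²] = kg·m·s⁻²
All reduce to kg·m·s⁻² except (B), which is kg·m²·s⁻²·K⁻¹.

(B)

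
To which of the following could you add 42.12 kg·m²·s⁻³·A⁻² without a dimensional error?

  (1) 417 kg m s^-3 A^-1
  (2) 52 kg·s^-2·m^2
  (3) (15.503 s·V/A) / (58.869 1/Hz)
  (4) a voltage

(3)

Reference: kg·m²·s⁻³·A⁻².
Each option:
  (1) kg·m·s⁻³·A⁻¹
  (2) kg·m²·s⁻²
  (3) [kg·m²·s⁻²·A⁻²] / [s] = kg·m²·s⁻³·A⁻²  ← same
  (4) [voltage] = kg·m²·s⁻³·A⁻¹
Only (3) matches kg·m²·s⁻³·A⁻².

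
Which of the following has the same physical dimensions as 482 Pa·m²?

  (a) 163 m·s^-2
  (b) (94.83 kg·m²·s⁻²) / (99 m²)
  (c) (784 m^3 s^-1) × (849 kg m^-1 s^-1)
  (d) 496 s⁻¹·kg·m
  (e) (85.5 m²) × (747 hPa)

(e)

Reference: Pa·m² = N·m⁻²·m² = kg·m·s⁻².
Each option:
  (a) m·s⁻²
  (b) [kg·m²·s⁻²] / [m²] = kg·s⁻²
  (c) [m³·s⁻¹] · [kg·m⁻¹·s⁻¹] = kg·m²·s⁻²
  (d) kg·m·s⁻¹
  (e) [m²] · [kg·m⁻¹·s⁻²] = kg·m·s⁻²  ← same
Only (e) matches kg·m·s⁻².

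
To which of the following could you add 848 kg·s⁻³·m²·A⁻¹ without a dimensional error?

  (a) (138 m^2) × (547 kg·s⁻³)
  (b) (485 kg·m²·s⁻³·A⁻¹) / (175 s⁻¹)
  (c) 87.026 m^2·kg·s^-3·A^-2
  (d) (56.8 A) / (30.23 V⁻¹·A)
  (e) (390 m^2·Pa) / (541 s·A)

Reference: kg·m²·s⁻³·A⁻¹.
Each option:
  (a) [m²] · [kg·s⁻³] = kg·m²·s⁻³
  (b) [kg·m²·s⁻³·A⁻¹] / [s⁻¹] = kg·m²·s⁻²·A⁻¹
  (c) kg·m²·s⁻³·A⁻²
  (d) [A] / [kg⁻¹·m⁻²·s³·A²] = kg·m²·s⁻³·A⁻¹  ← same
  (e) [kg·m·s⁻²] / [s·A] = kg·m·s⁻³·A⁻¹
Only (d) matches kg·m²·s⁻³·A⁻¹.

(d)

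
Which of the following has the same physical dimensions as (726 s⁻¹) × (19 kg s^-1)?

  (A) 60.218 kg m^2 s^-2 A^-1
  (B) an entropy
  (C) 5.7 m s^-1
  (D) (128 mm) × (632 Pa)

(D)

Reference: [s⁻¹] · [kg·s⁻¹] = kg·s⁻².
Each option:
  (A) kg·m²·s⁻²·A⁻¹
  (B) [entropy] = kg·m²·s⁻²·K⁻¹
  (C) m·s⁻¹
  (D) [m] · [kg·m⁻¹·s⁻²] = kg·s⁻²  ← same
Only (D) matches kg·s⁻².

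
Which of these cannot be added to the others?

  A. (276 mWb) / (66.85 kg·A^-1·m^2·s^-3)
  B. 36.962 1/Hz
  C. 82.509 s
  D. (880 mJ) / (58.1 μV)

Work out the base dimensions of each:
  A. [kg·m²·s⁻²·A⁻¹] / [kg·m²·s⁻³·A⁻¹] = s
  B. Hz⁻¹ = (s⁻¹)⁻¹ = s
  C. s
  D. [kg·m²·s⁻²] / [kg·m²·s⁻³·A⁻¹] = s·A
All reduce to s except D., which is s·A.

D.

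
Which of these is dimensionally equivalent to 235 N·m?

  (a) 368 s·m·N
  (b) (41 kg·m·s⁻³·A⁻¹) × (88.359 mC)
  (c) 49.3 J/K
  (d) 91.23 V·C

Reference: N·m = kg·m·s⁻²·m = kg·m²·s⁻².
Each option:
  (a) N·m·s = kg·m·s⁻²·m·s = kg·m²·s⁻¹
  (b) [kg·m·s⁻³·A⁻¹] · [s·A] = kg·m·s⁻²
  (c) J·K⁻¹ = N·m·K⁻¹ = kg·m²·s⁻²·K⁻¹
  (d) C·V = s·A·J·C⁻¹ = kg·m²·s⁻²  ← same
Only (d) matches kg·m²·s⁻².

(d)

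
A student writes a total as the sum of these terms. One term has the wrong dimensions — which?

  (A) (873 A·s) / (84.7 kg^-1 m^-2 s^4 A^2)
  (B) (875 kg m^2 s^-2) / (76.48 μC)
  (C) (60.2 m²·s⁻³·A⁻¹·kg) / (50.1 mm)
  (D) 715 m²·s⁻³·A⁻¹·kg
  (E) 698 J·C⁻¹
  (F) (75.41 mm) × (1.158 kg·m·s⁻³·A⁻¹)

Expand each in SI base units:
  (A) [s·A] / [kg⁻¹·m⁻²·s⁴·A²] = kg·m²·s⁻³·A⁻¹
  (B) [kg·m²·s⁻²] / [s·A] = kg·m²·s⁻³·A⁻¹
  (C) [kg·m²·s⁻³·A⁻¹] / [m] = kg·m·s⁻³·A⁻¹
  (D) kg·m²·s⁻³·A⁻¹
  (E) J·C⁻¹ = N·m·(s·A)⁻¹ = kg·m²·s⁻³·A⁻¹
  (F) [m] · [kg·m·s⁻³·A⁻¹] = kg·m²·s⁻³·A⁻¹
All reduce to kg·m²·s⁻³·A⁻¹ except (C), which is kg·m·s⁻³·A⁻¹.

(C)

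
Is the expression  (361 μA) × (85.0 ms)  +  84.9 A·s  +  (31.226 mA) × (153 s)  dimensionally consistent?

Yes

Expand each in SI base units:
  (361 μA) × (85.0 ms):  [A] · [s] = s·A
  84.9 A·s:  A·s = s·A
  (31.226 mA) × (153 s):  [A] · [s] = s·A
Every term reduces to s·A.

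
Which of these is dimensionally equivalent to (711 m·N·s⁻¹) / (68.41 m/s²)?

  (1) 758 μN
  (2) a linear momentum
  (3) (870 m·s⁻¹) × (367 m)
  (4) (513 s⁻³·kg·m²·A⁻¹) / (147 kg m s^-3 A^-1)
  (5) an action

Reference: [kg·m²·s⁻³] / [m·s⁻²] = kg·m·s⁻¹.
Each option:
  (1) N = kg·m·s⁻²
  (2) [linear momentum] = kg·m·s⁻¹  ← same
  (3) [m·s⁻¹] · [m] = m²·s⁻¹
  (4) [kg·m²·s⁻³·A⁻¹] / [kg·m·s⁻³·A⁻¹] = m
  (5) [action] = kg·m²·s⁻¹
Only (2) matches kg·m·s⁻¹.

(2)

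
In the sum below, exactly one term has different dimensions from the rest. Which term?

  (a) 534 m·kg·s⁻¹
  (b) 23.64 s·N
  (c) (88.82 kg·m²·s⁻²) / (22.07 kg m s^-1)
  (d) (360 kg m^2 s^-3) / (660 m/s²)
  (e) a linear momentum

(c)

Expand each in SI base units:
  (a) kg·m·s⁻¹
  (b) N·s = kg·m·s⁻²·s = kg·m·s⁻¹
  (c) [kg·m²·s⁻²] / [kg·m·s⁻¹] = m·s⁻¹
  (d) [kg·m²·s⁻³] / [m·s⁻²] = kg·m·s⁻¹
  (e) [linear momentum] = kg·m·s⁻¹
All reduce to kg·m·s⁻¹ except (c), which is m·s⁻¹.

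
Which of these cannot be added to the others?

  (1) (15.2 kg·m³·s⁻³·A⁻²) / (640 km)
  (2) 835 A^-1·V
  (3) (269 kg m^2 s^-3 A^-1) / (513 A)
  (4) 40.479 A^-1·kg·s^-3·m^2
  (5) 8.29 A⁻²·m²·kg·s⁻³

Work out the base dimensions of each:
  (1) [kg·m³·s⁻³·A⁻²] / [m] = kg·m²·s⁻³·A⁻²
  (2) V·A⁻¹ = J·C⁻¹·A⁻¹ = kg·m²·s⁻³·A⁻²
  (3) [kg·m²·s⁻³·A⁻¹] / [A] = kg·m²·s⁻³·A⁻²
  (4) kg·m²·s⁻³·A⁻¹
  (5) kg·m²·s⁻³·A⁻²
All reduce to kg·m²·s⁻³·A⁻² except (4), which is kg·m²·s⁻³·A⁻¹.

(4)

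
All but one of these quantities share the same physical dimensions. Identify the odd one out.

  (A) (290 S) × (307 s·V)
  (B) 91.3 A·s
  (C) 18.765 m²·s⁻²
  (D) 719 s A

Reduce each to base SI dimensions:
  (A) [kg⁻¹·m⁻²·s³·A²] · [kg·m²·s⁻²·A⁻¹] = s·A
  (B) A·s = s·A
  (C) m²·s⁻²
  (D) s·A
All reduce to s·A except (C), which is m²·s⁻².

(C)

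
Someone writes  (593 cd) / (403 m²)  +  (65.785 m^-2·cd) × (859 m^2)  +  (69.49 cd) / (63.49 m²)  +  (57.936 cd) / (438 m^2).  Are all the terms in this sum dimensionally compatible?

Work out the base dimensions of each:
  (593 cd) / (403 m²):  [cd] / [m²] = m⁻²·cd
  (65.785 m^-2·cd) × (859 m^2):  [m⁻²·cd] · [m²] = cd
  (69.49 cd) / (63.49 m²):  [cd] / [m²] = m⁻²·cd
  (57.936 cd) / (438 m^2):  [cd] / [m²] = m⁻²·cd
The terms do not share a single dimension (cd vs m⁻²·cd).

No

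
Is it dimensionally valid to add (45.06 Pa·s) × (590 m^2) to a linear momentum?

Yes

Work out the base dimensions of each:
  (45.06 Pa·s) × (590 m^2):  [kg·m⁻¹·s⁻¹] · [m²] = kg·m·s⁻¹
  a linear momentum:  [linear momentum] = kg·m·s⁻¹
Both are kg·m·s⁻¹, so they have the same dimensions and can be added.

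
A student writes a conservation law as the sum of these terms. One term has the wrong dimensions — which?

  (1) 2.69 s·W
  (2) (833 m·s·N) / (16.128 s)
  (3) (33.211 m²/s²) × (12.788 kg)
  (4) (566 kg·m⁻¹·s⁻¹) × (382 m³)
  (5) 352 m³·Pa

(4)

Dimensions:
  (1) W·s = J·s⁻¹·s = kg·m²·s⁻²
  (2) [kg·m²·s⁻¹] / [s] = kg·m²·s⁻²
  (3) [m²·s⁻²] · [kg] = kg·m²·s⁻²
  (4) [kg·m⁻¹·s⁻¹] · [m³] = kg·m²·s⁻¹
  (5) Pa·m³ = N·m⁻²·m³ = kg·m²·s⁻²
All reduce to kg·m²·s⁻² except (4), which is kg·m²·s⁻¹.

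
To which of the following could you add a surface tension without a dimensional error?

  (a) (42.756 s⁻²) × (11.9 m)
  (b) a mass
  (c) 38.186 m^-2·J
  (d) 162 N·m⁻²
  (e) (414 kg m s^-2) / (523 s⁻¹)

(c)

Reference: [surface tension] = kg·s⁻².
Each option:
  (a) [s⁻²] · [m] = m·s⁻²
  (b) [mass] = kg
  (c) J·m⁻² = N·m·m⁻² = kg·s⁻²  ← same
  (d) N·m⁻² = kg·m·s⁻²·m⁻² = kg·m⁻¹·s⁻²
  (e) [kg·m·s⁻²] / [s⁻¹] = kg·m·s⁻¹
Only (c) matches kg·s⁻².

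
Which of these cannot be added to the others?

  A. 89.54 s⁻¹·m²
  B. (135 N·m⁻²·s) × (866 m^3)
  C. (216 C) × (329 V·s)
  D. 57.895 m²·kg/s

A.

Work out the base dimensions of each:
  A. m²·s⁻¹
  B. [kg·m⁻¹·s⁻¹] · [m³] = kg·m²·s⁻¹
  C. [s·A] · [kg·m²·s⁻²·A⁻¹] = kg·m²·s⁻¹
  D. kg·m²·s⁻¹
All reduce to kg·m²·s⁻¹ except A., which is m²·s⁻¹.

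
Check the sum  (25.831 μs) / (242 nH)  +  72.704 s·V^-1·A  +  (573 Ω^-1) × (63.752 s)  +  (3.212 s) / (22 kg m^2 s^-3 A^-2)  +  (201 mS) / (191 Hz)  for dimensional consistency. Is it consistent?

No

In SI base units:
  (25.831 μs) / (242 nH):  [s] / [kg·m²·s⁻²·A⁻²] = kg⁻¹·m⁻²·s³·A²
  72.704 s·V^-1·A:  A·s·V⁻¹ = A·s·(J·C⁻¹)⁻¹ = kg⁻¹·m⁻²·s⁴·A²
  (573 Ω^-1) × (63.752 s):  [kg⁻¹·m⁻²·s³·A²] · [s] = kg⁻¹·m⁻²·s⁴·A²
  (3.212 s) / (22 kg m^2 s^-3 A^-2):  [s] / [kg·m²·s⁻³·A⁻²] = kg⁻¹·m⁻²·s⁴·A²
  (201 mS) / (191 Hz):  [kg⁻¹·m⁻²·s³·A²] / [s⁻¹] = kg⁻¹·m⁻²·s⁴·A²
The terms do not share a single dimension (kg⁻¹·m⁻²·s³·A² vs kg⁻¹·m⁻²·s⁴·A²).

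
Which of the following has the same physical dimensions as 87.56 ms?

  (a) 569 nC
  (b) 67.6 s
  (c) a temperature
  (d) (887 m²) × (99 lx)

Reference: s.
Each option:
  (a) C = s·A
  (b) s  ← same
  (c) [temperature] = K
  (d) [m²] · [m⁻²·cd] = cd
Only (b) matches s.

(b)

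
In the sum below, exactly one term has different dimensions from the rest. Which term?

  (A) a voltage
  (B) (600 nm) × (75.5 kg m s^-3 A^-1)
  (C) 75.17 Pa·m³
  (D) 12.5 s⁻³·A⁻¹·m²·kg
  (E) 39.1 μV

Reduce each to base SI dimensions:
  (A) [voltage] = kg·m²·s⁻³·A⁻¹
  (B) [m] · [kg·m·s⁻³·A⁻¹] = kg·m²·s⁻³·A⁻¹
  (C) Pa·m³ = N·m⁻²·m³ = kg·m²·s⁻²
  (D) kg·m²·s⁻³·A⁻¹
  (E) V = J·C⁻¹ = kg·m²·s⁻³·A⁻¹
All reduce to kg·m²·s⁻³·A⁻¹ except (C), which is kg·m²·s⁻².

(C)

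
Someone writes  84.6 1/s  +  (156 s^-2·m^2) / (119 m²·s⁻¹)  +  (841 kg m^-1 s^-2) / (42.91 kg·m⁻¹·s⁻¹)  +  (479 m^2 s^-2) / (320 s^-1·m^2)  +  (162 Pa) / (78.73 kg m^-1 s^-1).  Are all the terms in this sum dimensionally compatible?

Expand each in SI base units:
  84.6 1/s:  s⁻¹
  (156 s^-2·m^2) / (119 m²·s⁻¹):  [m²·s⁻²] / [m²·s⁻¹] = s⁻¹
  (841 kg m^-1 s^-2) / (42.91 kg·m⁻¹·s⁻¹):  [kg·m⁻¹·s⁻²] / [kg·m⁻¹·s⁻¹] = s⁻¹
  (479 m^2 s^-2) / (320 s^-1·m^2):  [m²·s⁻²] / [m²·s⁻¹] = s⁻¹
  (162 Pa) / (78.73 kg m^-1 s^-1):  [kg·m⁻¹·s⁻²] / [kg·m⁻¹·s⁻¹] = s⁻¹
Every term reduces to s⁻¹.

Yes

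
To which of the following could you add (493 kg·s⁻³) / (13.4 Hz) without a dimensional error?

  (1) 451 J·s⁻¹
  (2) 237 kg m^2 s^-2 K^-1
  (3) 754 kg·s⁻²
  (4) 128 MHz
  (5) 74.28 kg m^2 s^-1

Reference: [kg·s⁻³] / [s⁻¹] = kg·s⁻².
Each option:
  (1) J·s⁻¹ = N·m·s⁻¹ = kg·m²·s⁻³
  (2) kg·m²·s⁻²·K⁻¹
  (3) kg·s⁻²  ← same
  (4) Hz = s⁻¹
  (5) kg·m²·s⁻¹
Only (3) matches kg·s⁻².

(3)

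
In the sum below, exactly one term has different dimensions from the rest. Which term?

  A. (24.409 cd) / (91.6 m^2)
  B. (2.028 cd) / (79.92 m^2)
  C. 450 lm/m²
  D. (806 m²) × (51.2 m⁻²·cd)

Expand each in SI base units:
  A. [cd] / [m²] = m⁻²·cd
  B. [cd] / [m²] = m⁻²·cd
  C. lm·m⁻² = cd·m⁻² = m⁻²·cd
  D. [m²] · [m⁻²·cd] = cd
All reduce to m⁻²·cd except D., which is cd.

D.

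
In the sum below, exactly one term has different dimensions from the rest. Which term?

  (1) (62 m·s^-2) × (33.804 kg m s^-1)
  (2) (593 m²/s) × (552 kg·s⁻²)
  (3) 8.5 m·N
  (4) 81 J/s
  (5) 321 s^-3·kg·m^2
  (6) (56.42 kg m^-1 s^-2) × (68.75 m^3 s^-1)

Expand each in SI base units:
  (1) [m·s⁻²] · [kg·m·s⁻¹] = kg·m²·s⁻³
  (2) [m²·s⁻¹] · [kg·s⁻²] = kg·m²·s⁻³
  (3) N·m = kg·m·s⁻²·m = kg·m²·s⁻²
  (4) J·s⁻¹ = N·m·s⁻¹ = kg·m²·s⁻³
  (5) kg·m²·s⁻³
  (6) [kg·m⁻¹·s⁻²] · [m³·s⁻¹] = kg·m²·s⁻³
All reduce to kg·m²·s⁻³ except (3), which is kg·m²·s⁻².

(3)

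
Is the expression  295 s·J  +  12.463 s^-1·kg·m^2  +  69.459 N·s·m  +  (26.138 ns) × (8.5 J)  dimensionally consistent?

Yes

In SI base units:
  295 s·J:  J·s = N·m·s = kg·m²·s⁻¹
  12.463 s^-1·kg·m^2:  kg·m²·s⁻¹
  69.459 N·s·m:  N·m·s = kg·m·s⁻²·m·s = kg·m²·s⁻¹
  (26.138 ns) × (8.5 J):  [s] · [kg·m²·s⁻²] = kg·m²·s⁻¹
Every term reduces to kg·m²·s⁻¹.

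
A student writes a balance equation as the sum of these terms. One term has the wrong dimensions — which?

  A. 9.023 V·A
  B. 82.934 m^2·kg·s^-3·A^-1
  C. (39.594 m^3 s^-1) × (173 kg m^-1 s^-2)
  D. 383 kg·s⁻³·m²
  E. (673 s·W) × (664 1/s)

Expand each in SI base units:
  A. V·A = J·C⁻¹·A = kg·m²·s⁻³
  B. kg·m²·s⁻³·A⁻¹
  C. [m³·s⁻¹] · [kg·m⁻¹·s⁻²] = kg·m²·s⁻³
  D. kg·m²·s⁻³
  E. [kg·m²·s⁻²] · [s⁻¹] = kg·m²·s⁻³
All reduce to kg·m²·s⁻³ except B., which is kg·m²·s⁻³·A⁻¹.

B.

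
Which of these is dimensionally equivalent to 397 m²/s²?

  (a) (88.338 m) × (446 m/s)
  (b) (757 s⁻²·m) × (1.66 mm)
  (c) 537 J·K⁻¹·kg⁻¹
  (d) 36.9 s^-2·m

Reference: m²·s⁻².
Each option:
  (a) [m] · [m·s⁻¹] = m²·s⁻¹
  (b) [m·s⁻²] · [m] = m²·s⁻²  ← same
  (c) J·kg⁻¹·K⁻¹ = N·m·kg⁻¹·K⁻¹ = m²·s⁻²·K⁻¹
  (d) m·s⁻²
Only (b) matches m²·s⁻².

(b)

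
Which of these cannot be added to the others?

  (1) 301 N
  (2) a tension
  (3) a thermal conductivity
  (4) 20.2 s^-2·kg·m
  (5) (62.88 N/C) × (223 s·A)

(3)

In SI base units:
  (1) N = kg·m·s⁻²
  (2) [tension] = kg·m·s⁻²
  (3) [thermal conductivity] = kg·m·s⁻³·K⁻¹
  (4) kg·m·s⁻²
  (5) [kg·m·s⁻³·A⁻¹] · [s·A] = kg·m·s⁻²
All reduce to kg·m·s⁻² except (3), which is kg·m·s⁻³·K⁻¹.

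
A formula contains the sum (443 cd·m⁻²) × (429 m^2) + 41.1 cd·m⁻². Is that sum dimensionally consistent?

Work out the base dimensions of each:
  (443 cd·m⁻²) × (429 m^2):  [m⁻²·cd] · [m²] = cd
  41.1 cd·m⁻²:  cd·m⁻² = m⁻²·cd
cd ≠ m⁻²·cd, so they cannot be added.

No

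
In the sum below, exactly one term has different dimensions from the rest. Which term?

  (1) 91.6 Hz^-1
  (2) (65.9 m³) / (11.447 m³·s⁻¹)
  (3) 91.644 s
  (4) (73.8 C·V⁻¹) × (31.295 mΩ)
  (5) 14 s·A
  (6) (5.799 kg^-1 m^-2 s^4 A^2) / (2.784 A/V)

Dimensions:
  (1) Hz⁻¹ = (s⁻¹)⁻¹ = s
  (2) [m³] / [m³·s⁻¹] = s
  (3) s
  (4) [kg⁻¹·m⁻²·s⁴·A²] · [kg·m²·s⁻³·A⁻²] = s
  (5) A·s = s·A
  (6) [kg⁻¹·m⁻²·s⁴·A²] / [kg⁻¹·m⁻²·s³·A²] = s
All reduce to s except (5), which is s·A.

(5)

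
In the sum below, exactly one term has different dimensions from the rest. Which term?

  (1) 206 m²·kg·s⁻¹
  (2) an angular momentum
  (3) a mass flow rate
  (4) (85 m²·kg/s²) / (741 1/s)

Work out the base dimensions of each:
  (1) kg·m²·s⁻¹
  (2) [angular momentum] = kg·m²·s⁻¹
  (3) [mass flow rate] = kg·s⁻¹
  (4) [kg·m²·s⁻²] / [s⁻¹] = kg·m²·s⁻¹
All reduce to kg·m²·s⁻¹ except (3), which is kg·s⁻¹.

(3)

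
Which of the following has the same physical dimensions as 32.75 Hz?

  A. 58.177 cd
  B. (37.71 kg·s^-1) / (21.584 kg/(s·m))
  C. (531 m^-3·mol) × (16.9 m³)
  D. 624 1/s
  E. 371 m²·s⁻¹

D.

Reference: Hz = s⁻¹.
Each option:
  A. cd
  B. [kg·s⁻¹] / [kg·m⁻¹·s⁻¹] = m
  C. [m⁻³·mol] · [m³] = mol
  D. s⁻¹  ← same
  E. m²·s⁻¹
Only D. matches s⁻¹.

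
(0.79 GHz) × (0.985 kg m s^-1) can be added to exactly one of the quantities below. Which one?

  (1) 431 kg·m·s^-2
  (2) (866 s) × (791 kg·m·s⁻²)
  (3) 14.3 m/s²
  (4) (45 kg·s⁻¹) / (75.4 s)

Reference: [s⁻¹] · [kg·m·s⁻¹] = kg·m·s⁻².
Each option:
  (1) kg·m·s⁻²  ← same
  (2) [s] · [kg·m·s⁻²] = kg·m·s⁻¹
  (3) m·s⁻²
  (4) [kg·s⁻¹] / [s] = kg·s⁻²
Only (1) matches kg·m·s⁻².

(1)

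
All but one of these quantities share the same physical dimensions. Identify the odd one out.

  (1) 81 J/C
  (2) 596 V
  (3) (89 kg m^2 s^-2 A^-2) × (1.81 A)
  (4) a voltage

(3)

Work out the base dimensions of each:
  (1) J·C⁻¹ = N·m·(s·A)⁻¹ = kg·m²·s⁻³·A⁻¹
  (2) V = J·C⁻¹ = kg·m²·s⁻³·A⁻¹
  (3) [kg·m²·s⁻²·A⁻²] · [A] = kg·m²·s⁻²·A⁻¹
  (4) [voltage] = kg·m²·s⁻³·A⁻¹
All reduce to kg·m²·s⁻³·A⁻¹ except (3), which is kg·m²·s⁻²·A⁻¹.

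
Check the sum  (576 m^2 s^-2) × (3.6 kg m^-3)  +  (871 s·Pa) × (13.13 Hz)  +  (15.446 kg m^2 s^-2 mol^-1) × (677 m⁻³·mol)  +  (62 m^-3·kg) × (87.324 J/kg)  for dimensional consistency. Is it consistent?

Yes

Work out the base dimensions of each:
  (576 m^2 s^-2) × (3.6 kg m^-3):  [m²·s⁻²] · [kg·m⁻³] = kg·m⁻¹·s⁻²
  (871 s·Pa) × (13.13 Hz):  [kg·m⁻¹·s⁻¹] · [s⁻¹] = kg·m⁻¹·s⁻²
  (15.446 kg m^2 s^-2 mol^-1) × (677 m⁻³·mol):  [kg·m²·s⁻²·mol⁻¹] · [m⁻³·mol] = kg·m⁻¹·s⁻²
  (62 m^-3·kg) × (87.324 J/kg):  [kg·m⁻³] · [m²·s⁻²] = kg·m⁻¹·s⁻²
Every term reduces to kg·m⁻¹·s⁻².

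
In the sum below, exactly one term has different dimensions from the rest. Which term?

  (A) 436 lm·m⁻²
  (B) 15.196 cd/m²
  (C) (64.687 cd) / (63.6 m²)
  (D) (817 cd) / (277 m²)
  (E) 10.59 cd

Dimensions:
  (A) lm·m⁻² = cd·m⁻² = m⁻²·cd
  (B) cd·m⁻² = m⁻²·cd
  (C) [cd] / [m²] = m⁻²·cd
  (D) [cd] / [m²] = m⁻²·cd
  (E) cd
All reduce to m⁻²·cd except (E), which is cd.

(E)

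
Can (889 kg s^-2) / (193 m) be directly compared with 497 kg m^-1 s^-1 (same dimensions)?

No

Work out the base dimensions of each:
  (889 kg s^-2) / (193 m):  [kg·s⁻²] / [m] = kg·m⁻¹·s⁻²
  497 kg m^-1 s^-1:  kg·m⁻¹·s⁻¹
kg·m⁻¹·s⁻² ≠ kg·m⁻¹·s⁻¹, so they cannot be added.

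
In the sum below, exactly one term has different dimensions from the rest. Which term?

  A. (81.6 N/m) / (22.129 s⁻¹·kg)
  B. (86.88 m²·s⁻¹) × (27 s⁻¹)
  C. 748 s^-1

In SI base units:
  A. [kg·s⁻²] / [kg·s⁻¹] = s⁻¹
  B. [m²·s⁻¹] · [s⁻¹] = m²·s⁻²
  C. s⁻¹
All reduce to s⁻¹ except B., which is m²·s⁻².

B.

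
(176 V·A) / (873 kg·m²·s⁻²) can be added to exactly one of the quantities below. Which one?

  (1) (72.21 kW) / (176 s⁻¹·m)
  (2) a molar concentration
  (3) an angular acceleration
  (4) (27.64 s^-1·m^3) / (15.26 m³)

(4)

Reference: [kg·m²·s⁻³] / [kg·m²·s⁻²] = s⁻¹.
Each option:
  (1) [kg·m²·s⁻³] / [m·s⁻¹] = kg·m·s⁻²
  (2) [molar concentration] = m⁻³·mol
  (3) [angular acceleration] = s⁻²
  (4) [m³·s⁻¹] / [m³] = s⁻¹  ← same
Only (4) matches s⁻¹.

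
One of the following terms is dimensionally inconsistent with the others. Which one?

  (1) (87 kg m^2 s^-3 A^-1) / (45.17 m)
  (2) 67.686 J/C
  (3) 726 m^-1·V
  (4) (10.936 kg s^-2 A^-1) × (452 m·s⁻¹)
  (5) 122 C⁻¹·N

Reduce each to base SI dimensions:
  (1) [kg·m²·s⁻³·A⁻¹] / [m] = kg·m·s⁻³·A⁻¹
  (2) J·C⁻¹ = N·m·(s·A)⁻¹ = kg·m²·s⁻³·A⁻¹
  (3) V·m⁻¹ = J·C⁻¹·m⁻¹ = kg·m·s⁻³·A⁻¹
  (4) [kg·s⁻²·A⁻¹] · [m·s⁻¹] = kg·m·s⁻³·A⁻¹
  (5) N·C⁻¹ = kg·m·s⁻²·(s·A)⁻¹ = kg·m·s⁻³·A⁻¹
All reduce to kg·m·s⁻³·A⁻¹ except (2), which is kg·m²·s⁻³·A⁻¹.

(2)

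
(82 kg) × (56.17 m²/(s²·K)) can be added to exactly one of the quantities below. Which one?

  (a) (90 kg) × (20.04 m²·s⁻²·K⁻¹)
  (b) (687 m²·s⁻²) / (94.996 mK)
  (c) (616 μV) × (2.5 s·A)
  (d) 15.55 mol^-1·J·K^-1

(a)

Reference: [kg] · [m²·s⁻²·K⁻¹] = kg·m²·s⁻²·K⁻¹.
Each option:
  (a) [kg] · [m²·s⁻²·K⁻¹] = kg·m²·s⁻²·K⁻¹  ← same
  (b) [m²·s⁻²] / [K] = m²·s⁻²·K⁻¹
  (c) [kg·m²·s⁻³·A⁻¹] · [s·A] = kg·m²·s⁻²
  (d) J·mol⁻¹·K⁻¹ = N·m·mol⁻¹·K⁻¹ = kg·m²·s⁻²·K⁻¹·mol⁻¹
Only (a) matches kg·m²·s⁻²·K⁻¹.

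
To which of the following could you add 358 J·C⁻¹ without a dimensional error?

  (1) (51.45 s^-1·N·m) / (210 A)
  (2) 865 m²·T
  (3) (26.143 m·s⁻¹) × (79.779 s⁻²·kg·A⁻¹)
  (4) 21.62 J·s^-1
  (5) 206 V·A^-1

Reference: J·C⁻¹ = N·m·(s·A)⁻¹ = kg·m²·s⁻³·A⁻¹.
Each option:
  (1) [kg·m²·s⁻³] / [A] = kg·m²·s⁻³·A⁻¹  ← same
  (2) T·m² = Wb·m⁻²·m² = kg·m²·s⁻²·A⁻¹
  (3) [m·s⁻¹] · [kg·s⁻²·A⁻¹] = kg·m·s⁻³·A⁻¹
  (4) J·s⁻¹ = N·m·s⁻¹ = kg·m²·s⁻³
  (5) V·A⁻¹ = J·C⁻¹·A⁻¹ = kg·m²·s⁻³·A⁻²
Only (1) matches kg·m²·s⁻³·A⁻¹.

(1)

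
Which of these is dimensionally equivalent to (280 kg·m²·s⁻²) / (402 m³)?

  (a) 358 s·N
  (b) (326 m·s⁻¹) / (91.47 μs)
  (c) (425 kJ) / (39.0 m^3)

(c)

Reference: [kg·m²·s⁻²] / [m³] = kg·m⁻¹·s⁻².
Each option:
  (a) N·s = kg·m·s⁻²·s = kg·m·s⁻¹
  (b) [m·s⁻¹] / [s] = m·s⁻²
  (c) [kg·m²·s⁻²] / [m³] = kg·m⁻¹·s⁻²  ← same
Only (c) matches kg·m⁻¹·s⁻².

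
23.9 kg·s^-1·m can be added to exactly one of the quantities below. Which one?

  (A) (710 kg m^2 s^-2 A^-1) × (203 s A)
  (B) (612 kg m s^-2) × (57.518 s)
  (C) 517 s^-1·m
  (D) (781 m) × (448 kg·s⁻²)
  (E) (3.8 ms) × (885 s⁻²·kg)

(B)

Reference: kg·m·s⁻¹.
Each option:
  (A) [kg·m²·s⁻²·A⁻¹] · [s·A] = kg·m²·s⁻¹
  (B) [kg·m·s⁻²] · [s] = kg·m·s⁻¹  ← same
  (C) m·s⁻¹
  (D) [m] · [kg·s⁻²] = kg·m·s⁻²
  (E) [s] · [kg·s⁻²] = kg·s⁻¹
Only (B) matches kg·m·s⁻¹.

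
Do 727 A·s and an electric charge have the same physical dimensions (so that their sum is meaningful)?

Expand each in SI base units:
  727 A·s:  A·s = s·A
  an electric charge:  [electric charge] = s·A
Both are s·A, so they have the same dimensions and can be added.

Yes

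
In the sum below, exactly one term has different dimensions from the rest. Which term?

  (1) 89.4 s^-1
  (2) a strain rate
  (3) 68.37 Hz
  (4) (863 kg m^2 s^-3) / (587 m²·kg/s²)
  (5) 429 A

In SI base units:
  (1) s⁻¹
  (2) [strain rate] = s⁻¹
  (3) Hz = s⁻¹
  (4) [kg·m²·s⁻³] / [kg·m²·s⁻²] = s⁻¹
  (5) A
All reduce to s⁻¹ except (5), which is A.

(5)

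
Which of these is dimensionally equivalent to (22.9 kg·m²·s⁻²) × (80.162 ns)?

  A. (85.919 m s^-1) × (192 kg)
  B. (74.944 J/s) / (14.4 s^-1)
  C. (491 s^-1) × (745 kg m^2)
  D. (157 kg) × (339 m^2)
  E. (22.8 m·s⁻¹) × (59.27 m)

C.

Reference: [kg·m²·s⁻²] · [s] = kg·m²·s⁻¹.
Each option:
  A. [m·s⁻¹] · [kg] = kg·m·s⁻¹
  B. [kg·m²·s⁻³] / [s⁻¹] = kg·m²·s⁻²
  C. [s⁻¹] · [kg·m²] = kg·m²·s⁻¹  ← same
  D. [kg] · [m²] = kg·m²
  E. [m·s⁻¹] · [m] = m²·s⁻¹
Only C. matches kg·m²·s⁻¹.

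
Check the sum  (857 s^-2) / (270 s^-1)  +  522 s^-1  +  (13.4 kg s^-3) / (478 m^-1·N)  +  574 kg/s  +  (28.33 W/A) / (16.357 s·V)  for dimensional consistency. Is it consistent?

Dimensions:
  (857 s^-2) / (270 s^-1):  [s⁻²] / [s⁻¹] = s⁻¹
  522 s^-1:  s⁻¹
  (13.4 kg s^-3) / (478 m^-1·N):  [kg·s⁻³] / [kg·s⁻²] = s⁻¹
  574 kg/s:  kg·s⁻¹
  (28.33 W/A) / (16.357 s·V):  [kg·m²·s⁻³·A⁻¹] / [kg·m²·s⁻²·A⁻¹] = s⁻¹
The terms do not share a single dimension (kg·s⁻¹ vs s⁻¹).

No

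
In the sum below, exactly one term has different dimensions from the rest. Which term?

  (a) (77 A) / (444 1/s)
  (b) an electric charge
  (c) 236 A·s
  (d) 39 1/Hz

Work out the base dimensions of each:
  (a) [A] / [s⁻¹] = s·A
  (b) [electric charge] = s·A
  (c) A·s = s·A
  (d) Hz⁻¹ = (s⁻¹)⁻¹ = s
All reduce to s·A except (d), which is s.

(d)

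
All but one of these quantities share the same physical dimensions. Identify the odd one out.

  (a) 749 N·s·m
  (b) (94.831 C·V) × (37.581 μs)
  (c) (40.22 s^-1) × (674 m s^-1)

(c)

Work out the base dimensions of each:
  (a) N·m·s = kg·m·s⁻²·m·s = kg·m²·s⁻¹
  (b) [kg·m²·s⁻²] · [s] = kg·m²·s⁻¹
  (c) [s⁻¹] · [m·s⁻¹] = m·s⁻²
All reduce to kg·m²·s⁻¹ except (c), which is m·s⁻².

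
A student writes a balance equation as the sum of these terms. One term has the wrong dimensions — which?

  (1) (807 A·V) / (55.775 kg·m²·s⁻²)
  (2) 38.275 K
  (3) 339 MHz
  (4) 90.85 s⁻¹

In SI base units:
  (1) [kg·m²·s⁻³] / [kg·m²·s⁻²] = s⁻¹
  (2) K
  (3) Hz = s⁻¹
  (4) s⁻¹
All reduce to s⁻¹ except (2), which is K.

(2)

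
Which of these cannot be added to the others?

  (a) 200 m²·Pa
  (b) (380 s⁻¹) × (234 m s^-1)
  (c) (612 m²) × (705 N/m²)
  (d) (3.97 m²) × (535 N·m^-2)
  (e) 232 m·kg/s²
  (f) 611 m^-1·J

Work out the base dimensions of each:
  (a) Pa·m² = N·m⁻²·m² = kg·m·s⁻²
  (b) [s⁻¹] · [m·s⁻¹] = m·s⁻²
  (c) [m²] · [kg·m⁻¹·s⁻²] = kg·m·s⁻²
  (d) [m²] · [kg·m⁻¹·s⁻²] = kg·m·s⁻²
  (e) kg·m·s⁻²
  (f) J·m⁻¹ = N·m·m⁻¹ = kg·m·s⁻²
All reduce to kg·m·s⁻² except (b), which is m·s⁻².

(b)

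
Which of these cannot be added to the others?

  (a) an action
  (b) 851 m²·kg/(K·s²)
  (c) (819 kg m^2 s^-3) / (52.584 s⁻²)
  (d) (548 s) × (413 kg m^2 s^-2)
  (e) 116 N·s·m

(b)

Work out the base dimensions of each:
  (a) [action] = kg·m²·s⁻¹
  (b) kg·m²·s⁻²·K⁻¹
  (c) [kg·m²·s⁻³] / [s⁻²] = kg·m²·s⁻¹
  (d) [s] · [kg·m²·s⁻²] = kg·m²·s⁻¹
  (e) N·m·s = kg·m·s⁻²·m·s = kg·m²·s⁻¹
All reduce to kg·m²·s⁻¹ except (b), which is kg·m²·s⁻²·K⁻¹.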